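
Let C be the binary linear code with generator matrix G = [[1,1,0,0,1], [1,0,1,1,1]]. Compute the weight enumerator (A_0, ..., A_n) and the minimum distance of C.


Weight distribution: A_0 = 1, A_3 = 2, A_4 = 1. Minimum distance d = 3.

Enumerate all 2^2 = 4 messages m ∈ F_2^2.
For each, compute codeword c = mG in F_2^5, then tally its weight.
  m = 00 → c = 00000, weight = 0.
  m = 10 → c = 11001, weight = 3.
  m = 01 → c = 10111, weight = 4.
  m = 11 → c = 01110, weight = 3.
Tally weights:
  weight 0: 1 codewords.
  weight 3: 2 codewords.
  weight 4: 1 codewords.
Minimum distance d = smallest w > 0 with A_w > 0 = 3.
Sanity: Σ A_w = 4 = 2^2 = 4 ✓.


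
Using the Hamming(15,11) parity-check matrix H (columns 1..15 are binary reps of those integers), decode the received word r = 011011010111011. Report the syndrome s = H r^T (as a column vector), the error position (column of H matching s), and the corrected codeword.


s = (0, 1, 1, 0)^T, error position = 6, corrected codeword c = 011010010111011

Compute s = H r^T mod 2 one row at a time:
  s_1 = 1 + 0 + 1 + 1 + 1 + 0 + 1 + 1 = 6 ≡ 0 (mod 2).
  s_2 = 0 + 1 + 1 + 0 + 1 + 0 + 1 + 1 = 5 ≡ 1 (mod 2).
  s_3 = 1 + 1 + 1 + 0 + 1 + 1 + 1 + 1 = 7 ≡ 1 (mod 2).
  s_4 = 0 + 1 + 1 + 0 + 0 + 1 + 0 + 1 = 4 ≡ 0 (mod 2).
s = (0, 1, 1, 0)^T — this equals column 6 of H (binary 0110), so error is at position 6.
Correct: flip bit 6 of r = 011011010111011 to get c = 011010010111011.


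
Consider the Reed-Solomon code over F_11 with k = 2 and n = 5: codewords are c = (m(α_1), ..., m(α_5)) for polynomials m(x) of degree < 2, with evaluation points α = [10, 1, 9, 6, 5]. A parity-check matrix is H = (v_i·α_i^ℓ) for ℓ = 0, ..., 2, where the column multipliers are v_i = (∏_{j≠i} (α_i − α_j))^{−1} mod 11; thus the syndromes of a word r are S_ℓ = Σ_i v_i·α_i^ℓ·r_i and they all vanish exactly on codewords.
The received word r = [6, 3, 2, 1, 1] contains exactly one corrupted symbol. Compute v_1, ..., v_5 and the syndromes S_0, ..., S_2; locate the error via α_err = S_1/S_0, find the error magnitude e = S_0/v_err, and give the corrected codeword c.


S = (6, 8, 7), error at position 5, error magnitude e = 4, c = [6, 3, 2, 1, 8].

Step 1: column multipliers v_i = (∏_{j≠i}(α_i − α_j))^{−1} mod 11.
  i = 1 (α = 10): (10−1)(10−9)(10−6)(10−5) = 9·1·4·5 = 180 ≡ 4, so v_1 = 4^{−1} = 3 (mod 11).
  i = 2 (α = 1): (1−10)(1−9)(1−6)(1−5) = (−9)·(−8)·(−5)·(−4) = 1440 ≡ 10, so v_2 = 10^{−1} = 10 (mod 11).
  i = 3 (α = 9): (9−10)(9−1)(9−6)(9−5) = (−1)·8·3·4 = −96 ≡ 3, so v_3 = 3^{−1} = 4 (mod 11).
  i = 4 (α = 6): (6−10)(6−1)(6−9)(6−5) = (−4)·5·(−3)·1 = 60 ≡ 5, so v_4 = 5^{−1} = 9 (mod 11).
  i = 5 (α = 5): (5−10)(5−1)(5−9)(5−6) = (−5)·4·(−4)·(−1) = −80 ≡ 8, so v_5 = 8^{−1} = 7 (mod 11).
  v = [3, 10, 4, 9, 7].
Step 2: syndromes of r = [6, 3, 2, 1, 1] (all sums mod 11).
  S_0 = Σ v_i r_i = 3·6 + 10·3 + 4·2 + 9·1 + 7·1 = 72 ≡ 6.
  S_1 = Σ v_i α_i r_i = 3·10·6 + 10·1·3 + 4·9·2 + 9·6·1 + 7·5·1 = 371 ≡ 8.
  α_i^2 mod 11 = [1, 1, 4, 3, 3].
  S_2 = Σ v_i α_i^2 r_i = 3·1·6 + 10·1·3 + 4·4·2 + 9·3·1 + 7·3·1 = 128 ≡ 7.
  S = (6, 8, 7) ≠ 0, so r is not a codeword (an error is present).
Step 3: locate the error. For a single error e at position i, S_ℓ = v_i·e·α_i^ℓ, so α_err = S_1/S_0.
  S_0^{−1} = 6^{−1} = 2 (mod 11), so α_err = 8·2 = 16 ≡ 5 = α_5. Error position i = 5.
  Consistency check: S_2/S_1 = 7·7 = 49 ≡ 5 = α_err ✓ (single-error assumption holds).
Step 4: error magnitude e = S_0/v_5 = S_0·∏_{j≠5}(α_5 − α_j) = 6·8 = 48 ≡ 4 (mod 11).
Step 5: correct position 5: c_5 = r_5 − e = 1 − 4 ≡ 8 (mod 11). Hence c = [6, 3, 2, 1, 8].
  Check: interpolating c through the α_i gives m(x) = 10 + 4·x (degree < 2) with m(α_i) = c_i for every i, so c is indeed a codeword.


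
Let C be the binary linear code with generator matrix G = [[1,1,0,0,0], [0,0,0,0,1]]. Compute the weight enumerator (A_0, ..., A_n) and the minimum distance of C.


Weight distribution: A_0 = 1, A_1 = 1, A_2 = 1, A_3 = 1. Minimum distance d = 1.

Enumerate all 2^2 = 4 messages m ∈ F_2^2.
For each, compute codeword c = mG in F_2^5, then tally its weight.
  m = 00 → c = 00000, weight = 0.
  m = 10 → c = 11000, weight = 2.
  m = 01 → c = 00001, weight = 1.
  m = 11 → c = 11001, weight = 3.
Tally weights:
  weight 0: 1 codewords.
  weight 1: 1 codewords.
  weight 2: 1 codewords.
  weight 3: 1 codewords.
Minimum distance d = smallest w > 0 with A_w > 0 = 1.
Sanity: Σ A_w = 4 = 2^2 = 4 ✓.


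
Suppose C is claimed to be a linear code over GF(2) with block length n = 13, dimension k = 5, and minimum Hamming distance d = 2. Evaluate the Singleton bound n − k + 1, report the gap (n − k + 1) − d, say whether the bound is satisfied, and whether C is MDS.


Singleton RHS = n − k + 1 = 9, slack = 7, bound satisfied, not MDS.

Singleton bound: d ≤ n − k + 1.
Here n = 13, k = 5, so n − k + 1 = 9.
Given d = 2, check d ≤ 9: YES.
Slack = (n − k + 1) − d = 7.
The code is NOT MDS (slack = 7 > 0).
Description: the claimed parameters are [13, 5, 2]_2; such a code would be non-MDS.


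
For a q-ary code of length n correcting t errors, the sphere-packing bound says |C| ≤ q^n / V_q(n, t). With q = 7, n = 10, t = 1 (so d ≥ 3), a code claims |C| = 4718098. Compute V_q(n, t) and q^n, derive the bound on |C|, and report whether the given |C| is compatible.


V_q(n, t) = 61, q^n = 282475249, Hamming bound = 4630741, |C| = 4718098 > bound (violated).

Step 1: Compute V_q(n, t) = Σ_{j=0}^1 C(n, j) (q−1)^j.
  j = 0: C(10,0)·(6)^0 = 1·1 = 1.
  j = 1: C(10,1)·(6)^1 = 10·6 = 60.
  V_q(n, t) = 1 + 60 = 61.
Step 2: q^n = 7^10 = 282475249.
Step 3: Hamming bound ⌊q^n / V_q(n,t)⌋ = ⌊282475249/61⌋ = 4630741.
Step 4: Compare |C| = 4718098 to 4630741: violated.
The claimed |C| lies above the Hamming bound, so no 7-ary code of length 10 with d ≥ 3 can have 4718098 codewords.


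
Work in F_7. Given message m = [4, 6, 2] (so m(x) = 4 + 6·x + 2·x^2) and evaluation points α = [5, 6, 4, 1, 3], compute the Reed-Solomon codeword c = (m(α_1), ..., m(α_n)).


c = [0, 0, 4, 5, 5]

Message polynomial: m(x) = 4 + 6·x + 2·x^2 (mod 7).
For each evaluation point α_i, compute m(α_i) mod 7:
  α_1 = 5: Horner steps 2 → 2 → 0, so m(5) = 0.
  α_2 = 6: Horner steps 2 → 4 → 0, so m(6) = 0.
  α_3 = 4: Horner steps 2 → 0 → 4, so m(4) = 4.
  α_4 = 1: Horner steps 2 → 1 → 5, so m(1) = 5.
  α_5 = 3: Horner steps 2 → 5 → 5, so m(3) = 5.
Codeword c = [0, 0, 4, 5, 5] ∈ F_7^5.


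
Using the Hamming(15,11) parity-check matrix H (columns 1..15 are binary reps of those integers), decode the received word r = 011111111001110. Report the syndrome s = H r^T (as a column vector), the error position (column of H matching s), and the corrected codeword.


s = (1, 1, 1, 1)^T, error position = 15, corrected codeword c = 011111111001111

Compute s = H r^T mod 2 one row at a time:
  s_1 = 1 + 1 + 0 + 0 + 1 + 1 + 1 + 0 = 5 ≡ 1 (mod 2).
  s_2 = 1 + 1 + 1 + 1 + 1 + 1 + 1 + 0 = 7 ≡ 1 (mod 2).
  s_3 = 1 + 1 + 1 + 1 + 0 + 0 + 1 + 0 = 5 ≡ 1 (mod 2).
  s_4 = 0 + 1 + 1 + 1 + 1 + 0 + 1 + 0 = 5 ≡ 1 (mod 2).
s = (1, 1, 1, 1)^T — this equals column 15 of H (binary 1111), so error is at position 15.
Correct: flip bit 15 of r = 011111111001110 to get c = 011111111001111.


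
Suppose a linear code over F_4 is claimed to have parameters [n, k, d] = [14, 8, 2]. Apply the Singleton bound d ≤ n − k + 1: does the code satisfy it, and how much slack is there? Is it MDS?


Singleton RHS = n − k + 1 = 7, slack = 5, bound satisfied, not MDS.

Singleton bound: d ≤ n − k + 1.
Here n = 14, k = 8, so n − k + 1 = 7.
Given d = 2, check d ≤ 7: YES.
Slack = (n − k + 1) − d = 5.
The code is NOT MDS (slack = 5 > 0).
Description: the claimed parameters are [14, 8, 2]_4; such a code would be non-MDS.


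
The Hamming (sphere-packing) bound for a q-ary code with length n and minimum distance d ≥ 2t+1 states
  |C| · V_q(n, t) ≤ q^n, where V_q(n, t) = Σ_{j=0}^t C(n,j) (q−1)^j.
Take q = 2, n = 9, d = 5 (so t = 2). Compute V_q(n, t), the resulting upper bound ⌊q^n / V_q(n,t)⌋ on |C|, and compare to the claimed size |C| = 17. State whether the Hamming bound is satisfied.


V_q(n, t) = 46, q^n = 512, Hamming bound = 11, |C| = 17 > bound (violated).

Step 1: Compute V_q(n, t) = Σ_{j=0}^2 C(n, j) (q−1)^j.
  j = 0: C(9,0)·(1)^0 = 1·1 = 1.
  j = 1: C(9,1)·(1)^1 = 9·1 = 9.
  j = 2: C(9,2)·(1)^2 = 36·1 = 36.
  V_q(n, t) = 1 + 9 + 36 = 46.
Step 2: q^n = 2^9 = 512.
Step 3: Hamming bound ⌊q^n / V_q(n,t)⌋ = ⌊512/46⌋ = 11.
Step 4: Compare |C| = 17 to 11: violated.
The claimed |C| lies above the Hamming bound, so no 2-ary code of length 9 with d ≥ 5 can have 17 codewords.


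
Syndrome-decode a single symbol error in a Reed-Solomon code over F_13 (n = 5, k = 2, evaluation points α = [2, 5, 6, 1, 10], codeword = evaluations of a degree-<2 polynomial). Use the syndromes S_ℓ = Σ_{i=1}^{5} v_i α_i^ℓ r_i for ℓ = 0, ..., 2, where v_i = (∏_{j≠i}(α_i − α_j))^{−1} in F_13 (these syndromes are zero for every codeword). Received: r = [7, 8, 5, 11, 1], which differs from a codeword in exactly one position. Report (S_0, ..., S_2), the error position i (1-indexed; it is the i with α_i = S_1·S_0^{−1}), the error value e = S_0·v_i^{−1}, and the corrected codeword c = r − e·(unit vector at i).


S = (6, 10, 8), error at position 3, error magnitude e = 1, c = [7, 8, 4, 11, 1].

Step 1: column multipliers v_i = (∏_{j≠i}(α_i − α_j))^{−1} mod 13.
  i = 1 (α = 2): (2−5)(2−6)(2−1)(2−10) = (−3)·(−4)·1·(−8) = −96 ≡ 8, so v_1 = 8^{−1} = 5 (mod 13).
  i = 2 (α = 5): (5−2)(5−6)(5−1)(5−10) = 3·(−1)·4·(−5) = 60 ≡ 8, so v_2 = 8^{−1} = 5 (mod 13).
  i = 3 (α = 6): (6−2)(6−5)(6−1)(6−10) = 4·1·5·(−4) = −80 ≡ 11, so v_3 = 11^{−1} = 6 (mod 13).
  i = 4 (α = 1): (1−2)(1−5)(1−6)(1−10) = (−1)·(−4)·(−5)·(−9) = 180 ≡ 11, so v_4 = 11^{−1} = 6 (mod 13).
  i = 5 (α = 10): (10−2)(10−5)(10−6)(10−1) = 8·5·4·9 = 1440 ≡ 10, so v_5 = 10^{−1} = 4 (mod 13).
  v = [5, 5, 6, 6, 4].
Step 2: syndromes of r = [7, 8, 5, 11, 1] (all sums mod 13).
  S_0 = Σ v_i r_i = 5·7 + 5·8 + 6·5 + 6·11 + 4·1 = 175 ≡ 6.
  S_1 = Σ v_i α_i r_i = 5·2·7 + 5·5·8 + 6·6·5 + 6·1·11 + 4·10·1 = 556 ≡ 10.
  α_i^2 mod 13 = [4, 12, 10, 1, 9].
  S_2 = Σ v_i α_i^2 r_i = 5·4·7 + 5·12·8 + 6·10·5 + 6·1·11 + 4·9·1 = 1022 ≡ 8.
  S = (6, 10, 8) ≠ 0, so r is not a codeword (an error is present).
Step 3: locate the error. For a single error e at position i, S_ℓ = v_i·e·α_i^ℓ, so α_err = S_1/S_0.
  S_0^{−1} = 6^{−1} = 11 (mod 13), so α_err = 10·11 = 110 ≡ 6 = α_3. Error position i = 3.
  Consistency check: S_2/S_1 = 8·4 = 32 ≡ 6 = α_err ✓ (single-error assumption holds).
Step 4: error magnitude e = S_0/v_3 = S_0·∏_{j≠3}(α_3 − α_j) = 6·11 = 66 ≡ 1 (mod 13).
Step 5: correct position 3: c_3 = r_3 − e = 5 − 1 ≡ 4 (mod 13). Hence c = [7, 8, 4, 11, 1].
  Check: interpolating c through the α_i gives m(x) = 2 + 9·x (degree < 2) with m(α_i) = c_i for every i, so c is indeed a codeword.


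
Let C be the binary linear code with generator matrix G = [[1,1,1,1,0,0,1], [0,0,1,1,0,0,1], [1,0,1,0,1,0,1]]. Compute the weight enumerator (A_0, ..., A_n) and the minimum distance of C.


Weight distribution: A_0 = 1, A_2 = 1, A_3 = 3, A_4 = 2, A_5 = 1. Minimum distance d = 2.

Enumerate all 2^3 = 8 messages m ∈ F_2^3.
For each, compute codeword c = mG in F_2^7, then tally its weight.
  m = 000 → c = 0000000, weight = 0.
  m = 100 → c = 1111001, weight = 5.
  m = 010 → c = 0011001, weight = 3.
  m = 110 → c = 1100000, weight = 2.
  m = 001 → c = 1010101, weight = 4.
  m = 101 → c = 0101100, weight = 3.
  m = 011 → c = 1001100, weight = 3.
  m = 111 → c = 0110101, weight = 4.
Tally weights:
  weight 0: 1 codewords.
  weight 2: 1 codewords.
  weight 3: 3 codewords.
  weight 4: 2 codewords.
  weight 5: 1 codewords.
Minimum distance d = smallest w > 0 with A_w > 0 = 2.
Sanity: Σ A_w = 8 = 2^3 = 8 ✓.


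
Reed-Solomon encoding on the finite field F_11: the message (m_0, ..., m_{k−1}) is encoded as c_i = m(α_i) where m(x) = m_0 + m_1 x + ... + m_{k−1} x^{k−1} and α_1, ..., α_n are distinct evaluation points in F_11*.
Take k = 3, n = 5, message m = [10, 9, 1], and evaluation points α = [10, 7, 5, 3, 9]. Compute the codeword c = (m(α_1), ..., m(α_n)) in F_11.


c = [2, 1, 3, 2, 7]

Message polynomial: m(x) = 10 + 9·x + 1·x^2 (mod 11).
For each evaluation point α_i, compute m(α_i) mod 11:
  α_1 = 10: Horner steps 1 → 8 → 2, so m(10) = 2.
  α_2 = 7: Horner steps 1 → 5 → 1, so m(7) = 1.
  α_3 = 5: Horner steps 1 → 3 → 3, so m(5) = 3.
  α_4 = 3: Horner steps 1 → 1 → 2, so m(3) = 2.
  α_5 = 9: Horner steps 1 → 7 → 7, so m(9) = 7.
Codeword c = [2, 1, 3, 2, 7] ∈ F_11^5.


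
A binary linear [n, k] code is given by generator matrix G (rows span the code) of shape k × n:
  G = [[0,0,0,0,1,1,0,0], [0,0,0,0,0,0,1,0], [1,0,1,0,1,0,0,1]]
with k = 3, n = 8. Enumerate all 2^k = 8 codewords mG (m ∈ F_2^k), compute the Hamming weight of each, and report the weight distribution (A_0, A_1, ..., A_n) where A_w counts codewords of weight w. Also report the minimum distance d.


Weight distribution: A_0 = 1, A_1 = 1, A_2 = 1, A_3 = 1, A_4 = 2, A_5 = 2. Minimum distance d = 1.

Enumerate all 2^3 = 8 messages m ∈ F_2^3.
For each, compute codeword c = mG in F_2^8, then tally its weight.
  m = 000 → c = 00000000, weight = 0.
  m = 100 → c = 00001100, weight = 2.
  m = 010 → c = 00000010, weight = 1.
  m = 110 → c = 00001110, weight = 3.
  m = 001 → c = 10101001, weight = 4.
  m = 101 → c = 10100101, weight = 4.
  m = 011 → c = 10101011, weight = 5.
  m = 111 → c = 10100111, weight = 5.
Tally weights:
  weight 0: 1 codewords.
  weight 1: 1 codewords.
  weight 2: 1 codewords.
  weight 3: 1 codewords.
  weight 4: 2 codewords.
  weight 5: 2 codewords.
Minimum distance d = smallest w > 0 with A_w > 0 = 1.
Sanity: Σ A_w = 8 = 2^3 = 8 ✓.


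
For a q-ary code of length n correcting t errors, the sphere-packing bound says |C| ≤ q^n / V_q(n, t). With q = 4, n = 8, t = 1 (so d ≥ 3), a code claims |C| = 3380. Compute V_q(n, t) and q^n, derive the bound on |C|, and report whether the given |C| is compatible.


V_q(n, t) = 25, q^n = 65536, Hamming bound = 2621, |C| = 3380 > bound (violated).

Step 1: Compute V_q(n, t) = Σ_{j=0}^1 C(n, j) (q−1)^j.
  j = 0: C(8,0)·(3)^0 = 1·1 = 1.
  j = 1: C(8,1)·(3)^1 = 8·3 = 24.
  V_q(n, t) = 1 + 24 = 25.
Step 2: q^n = 4^8 = 65536.
Step 3: Hamming bound ⌊q^n / V_q(n,t)⌋ = ⌊65536/25⌋ = 2621.
Step 4: Compare |C| = 3380 to 2621: violated.
The claimed |C| lies above the Hamming bound, so no 4-ary code of length 8 with d ≥ 3 can have 3380 codewords.


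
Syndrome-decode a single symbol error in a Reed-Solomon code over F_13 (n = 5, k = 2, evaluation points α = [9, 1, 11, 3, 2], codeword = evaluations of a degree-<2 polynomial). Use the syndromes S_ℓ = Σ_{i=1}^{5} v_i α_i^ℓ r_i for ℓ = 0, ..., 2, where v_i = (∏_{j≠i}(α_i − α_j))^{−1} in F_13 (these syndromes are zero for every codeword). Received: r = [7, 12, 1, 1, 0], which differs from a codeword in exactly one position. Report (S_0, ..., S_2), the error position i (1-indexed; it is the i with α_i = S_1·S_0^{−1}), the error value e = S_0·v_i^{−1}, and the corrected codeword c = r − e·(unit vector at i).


S = (7, 12, 2), error at position 3, error magnitude e = 5, c = [7, 12, 9, 1, 0].

Step 1: column multipliers v_i = (∏_{j≠i}(α_i − α_j))^{−1} mod 13.
  i = 1 (α = 9): (9−1)(9−11)(9−3)(9−2) = 8·(−2)·6·7 = −672 ≡ 4, so v_1 = 4^{−1} = 10 (mod 13).
  i = 2 (α = 1): (1−9)(1−11)(1−3)(1−2) = (−8)·(−10)·(−2)·(−1) = 160 ≡ 4, so v_2 = 4^{−1} = 10 (mod 13).
  i = 3 (α = 11): (11−9)(11−1)(11−3)(11−2) = 2·10·8·9 = 1440 ≡ 10, so v_3 = 10^{−1} = 4 (mod 13).
  i = 4 (α = 3): (3−9)(3−1)(3−11)(3−2) = (−6)·2·(−8)·1 = 96 ≡ 5, so v_4 = 5^{−1} = 8 (mod 13).
  i = 5 (α = 2): (2−9)(2−1)(2−11)(2−3) = (−7)·1·(−9)·(−1) = −63 ≡ 2, so v_5 = 2^{−1} = 7 (mod 13).
  v = [10, 10, 4, 8, 7].
Step 2: syndromes of r = [7, 12, 1, 1, 0] (all sums mod 13).
  S_0 = Σ v_i r_i = 10·7 + 10·12 + 4·1 + 8·1 + 7·0 = 202 ≡ 7.
  S_1 = Σ v_i α_i r_i = 10·9·7 + 10·1·12 + 4·11·1 + 8·3·1 + 7·2·0 = 818 ≡ 12.
  α_i^2 mod 13 = [3, 1, 4, 9, 4].
  S_2 = Σ v_i α_i^2 r_i = 10·3·7 + 10·1·12 + 4·4·1 + 8·9·1 + 7·4·0 = 418 ≡ 2.
  S = (7, 12, 2) ≠ 0, so r is not a codeword (an error is present).
Step 3: locate the error. For a single error e at position i, S_ℓ = v_i·e·α_i^ℓ, so α_err = S_1/S_0.
  S_0^{−1} = 7^{−1} = 2 (mod 13), so α_err = 12·2 = 24 ≡ 11 = α_3. Error position i = 3.
  Consistency check: S_2/S_1 = 2·12 = 24 ≡ 11 = α_err ✓ (single-error assumption holds).
Step 4: error magnitude e = S_0/v_3 = S_0·∏_{j≠3}(α_3 − α_j) = 7·10 = 70 ≡ 5 (mod 13).
Step 5: correct position 3: c_3 = r_3 − e = 1 − 5 ≡ 9 (mod 13). Hence c = [7, 12, 9, 1, 0].
  Check: interpolating c through the α_i gives m(x) = 11 + 1·x (degree < 2) with m(α_i) = c_i for every i, so c is indeed a codeword.


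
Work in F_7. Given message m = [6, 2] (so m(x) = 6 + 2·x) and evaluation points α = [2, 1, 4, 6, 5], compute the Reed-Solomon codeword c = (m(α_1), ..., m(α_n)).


c = [3, 1, 0, 4, 2]

Message polynomial: m(x) = 6 + 2·x (mod 7).
For each evaluation point α_i, compute m(α_i) mod 7:
  α_1 = 2: Horner steps 2 → 3, so m(2) = 3.
  α_2 = 1: Horner steps 2 → 1, so m(1) = 1.
  α_3 = 4: Horner steps 2 → 0, so m(4) = 0.
  α_4 = 6: Horner steps 2 → 4, so m(6) = 4.
  α_5 = 5: Horner steps 2 → 2, so m(5) = 2.
Codeword c = [3, 1, 0, 4, 2] ∈ F_7^5.


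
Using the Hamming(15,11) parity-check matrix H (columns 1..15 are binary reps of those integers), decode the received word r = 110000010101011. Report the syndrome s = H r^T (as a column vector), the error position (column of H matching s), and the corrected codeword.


s = (1, 1, 0, 0)^T, error position = 12, corrected codeword c = 110000010100011

Compute s = H r^T mod 2 one row at a time:
  s_1 = 1 + 0 + 1 + 0 + 1 + 0 + 1 + 1 = 5 ≡ 1 (mod 2).
  s_2 = 0 + 0 + 0 + 0 + 1 + 0 + 1 + 1 = 3 ≡ 1 (mod 2).
  s_3 = 1 + 0 + 0 + 0 + 1 + 0 + 1 + 1 = 4 ≡ 0 (mod 2).
  s_4 = 1 + 0 + 0 + 0 + 0 + 0 + 0 + 1 = 2 ≡ 0 (mod 2).
s = (1, 1, 0, 0)^T — this equals column 12 of H (binary 1100), so error is at position 12.
Correct: flip bit 12 of r = 110000010101011 to get c = 110000010100011.


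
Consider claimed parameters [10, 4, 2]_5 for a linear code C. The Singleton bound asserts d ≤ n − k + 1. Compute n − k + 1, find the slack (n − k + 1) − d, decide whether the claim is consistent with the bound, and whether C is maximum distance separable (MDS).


Singleton RHS = n − k + 1 = 7, slack = 5, bound satisfied, not MDS.

Singleton bound: d ≤ n − k + 1.
Here n = 10, k = 4, so n − k + 1 = 7.
Given d = 2, check d ≤ 7: YES.
Slack = (n − k + 1) − d = 5.
The code is NOT MDS (slack = 5 > 0).
Description: the claimed parameters are [10, 4, 2]_5; such a code would be non-MDS.


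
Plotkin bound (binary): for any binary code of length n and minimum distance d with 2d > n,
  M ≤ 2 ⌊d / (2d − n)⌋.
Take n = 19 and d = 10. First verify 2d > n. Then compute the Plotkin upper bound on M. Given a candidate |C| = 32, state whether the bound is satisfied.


Plotkin bound M ≤ 20; given |C| = 32 > bound (violated).

Check applicability: 2d = 20, n = 19.
2d − n = 1 > 0, so Plotkin applies.
Compute d/(2d−n) = 10/1 ≈ 10.0000.
⌊d/(2d−n)⌋ = 10.
Plotkin bound: M ≤ 2·10 = 20.
Given |C| = 32, check: VIOLATED.
This |C| is above the Plotkin bound, so no binary code with n = 19, d = 10 and 32 codewords exists.


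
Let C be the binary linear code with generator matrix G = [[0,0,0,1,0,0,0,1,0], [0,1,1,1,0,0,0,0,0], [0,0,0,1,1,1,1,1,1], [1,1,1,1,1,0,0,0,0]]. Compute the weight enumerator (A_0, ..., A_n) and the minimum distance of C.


Weight distribution: A_0 = 1, A_2 = 2, A_3 = 2, A_4 = 3, A_5 = 2, A_6 = 2, A_7 = 4. Minimum distance d = 2.

Enumerate all 2^4 = 16 messages m ∈ F_2^4.
For each, compute codeword c = mG in F_2^9, then tally its weight.
  m = 0000 → c = 000000000, weight = 0.
  m = 1000 → c = 000100010, weight = 2.
  m = 0100 → c = 011100000, weight = 3.
  m = 1100 → c = 011000010, weight = 3.
  m = 0010 → c = 000111111, weight = 6.
  m = 1010 → c = 000011101, weight = 4.
  m = 0110 → c = 011011111, weight = 7.
  m = 1110 → c = 011111101, weight = 7.
  m = 0001 → c = 111110000, weight = 5.
  m = 1001 → c = 111010010, weight = 5.
  m = 0101 → c = 100010000, weight = 2.
  m = 1101 → c = 100110010, weight = 4.
  m = 0011 → c = 111001111, weight = 7.
  m = 1011 → c = 111101101, weight = 7.
  m = 0111 → c = 100101111, weight = 6.
  m = 1111 → c = 100001101, weight = 4.
Tally weights:
  weight 0: 1 codewords.
  weight 2: 2 codewords.
  weight 3: 2 codewords.
  weight 4: 3 codewords.
  weight 5: 2 codewords.
  weight 6: 2 codewords.
  weight 7: 4 codewords.
Minimum distance d = smallest w > 0 with A_w > 0 = 2.
Sanity: Σ A_w = 16 = 2^4 = 16 ✓.


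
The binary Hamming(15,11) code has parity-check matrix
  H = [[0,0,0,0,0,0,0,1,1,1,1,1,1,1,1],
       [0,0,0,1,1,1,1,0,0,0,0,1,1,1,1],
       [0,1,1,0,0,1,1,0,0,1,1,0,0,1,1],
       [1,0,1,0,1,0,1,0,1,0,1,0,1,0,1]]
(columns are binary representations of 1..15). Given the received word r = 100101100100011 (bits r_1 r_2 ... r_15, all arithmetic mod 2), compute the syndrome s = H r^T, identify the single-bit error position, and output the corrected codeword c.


s = (1, 1, 1, 1)^T, error position = 15, corrected codeword c = 100101100100010

Compute s = H r^T mod 2 one row at a time:
  s_1 = 0 + 0 + 1 + 0 + 0 + 0 + 1 + 1 = 3 ≡ 1 (mod 2).
  s_2 = 1 + 0 + 1 + 1 + 0 + 0 + 1 + 1 = 5 ≡ 1 (mod 2).
  s_3 = 0 + 0 + 1 + 1 + 1 + 0 + 1 + 1 = 5 ≡ 1 (mod 2).
  s_4 = 1 + 0 + 0 + 1 + 0 + 0 + 0 + 1 = 3 ≡ 1 (mod 2).
s = (1, 1, 1, 1)^T — this equals column 15 of H (binary 1111), so error is at position 15.
Correct: flip bit 15 of r = 100101100100011 to get c = 100101100100010.


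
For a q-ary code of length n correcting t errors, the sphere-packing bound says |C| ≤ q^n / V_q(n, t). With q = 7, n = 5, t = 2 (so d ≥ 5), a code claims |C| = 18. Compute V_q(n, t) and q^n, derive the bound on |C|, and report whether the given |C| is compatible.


V_q(n, t) = 391, q^n = 16807, Hamming bound = 42, |C| = 18 ≤ bound (satisfied).

Step 1: Compute V_q(n, t) = Σ_{j=0}^2 C(n, j) (q−1)^j.
  j = 0: C(5,0)·(6)^0 = 1·1 = 1.
  j = 1: C(5,1)·(6)^1 = 5·6 = 30.
  j = 2: C(5,2)·(6)^2 = 10·36 = 360.
  V_q(n, t) = 1 + 30 + 360 = 391.
Step 2: q^n = 7^5 = 16807.
Step 3: Hamming bound ⌊q^n / V_q(n,t)⌋ = ⌊16807/391⌋ = 42.
Step 4: Compare |C| = 18 to 42: satisfied.
The claimed |C| lies below the Hamming bound.


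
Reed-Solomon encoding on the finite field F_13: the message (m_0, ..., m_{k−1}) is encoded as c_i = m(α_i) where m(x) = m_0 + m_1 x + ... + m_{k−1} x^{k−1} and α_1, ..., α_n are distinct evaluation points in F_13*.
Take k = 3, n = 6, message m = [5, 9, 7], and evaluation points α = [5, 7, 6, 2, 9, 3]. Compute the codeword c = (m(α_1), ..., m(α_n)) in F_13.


c = [4, 8, 12, 12, 3, 4]

Message polynomial: m(x) = 5 + 9·x + 7·x^2 (mod 13).
For each evaluation point α_i, compute m(α_i) mod 13:
  α_1 = 5: Horner steps 7 → 5 → 4, so m(5) = 4.
  α_2 = 7: Horner steps 7 → 6 → 8, so m(7) = 8.
  α_3 = 6: Horner steps 7 → 12 → 12, so m(6) = 12.
  α_4 = 2: Horner steps 7 → 10 → 12, so m(2) = 12.
  α_5 = 9: Horner steps 7 → 7 → 3, so m(9) = 3.
  α_6 = 3: Horner steps 7 → 4 → 4, so m(3) = 4.
Codeword c = [4, 8, 12, 12, 3, 4] ∈ F_13^6.


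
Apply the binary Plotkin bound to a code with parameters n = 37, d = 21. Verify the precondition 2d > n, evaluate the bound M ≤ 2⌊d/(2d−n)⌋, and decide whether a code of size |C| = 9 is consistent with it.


Plotkin bound M ≤ 8; given |C| = 9 > bound (violated).

Check applicability: 2d = 42, n = 37.
2d − n = 5 > 0, so Plotkin applies.
Compute d/(2d−n) = 21/5 ≈ 4.2000.
⌊d/(2d−n)⌋ = 4.
Plotkin bound: M ≤ 2·4 = 8.
Given |C| = 9, check: VIOLATED.
This |C| is above the Plotkin bound, so no binary code with n = 37, d = 21 and 9 codewords exists.


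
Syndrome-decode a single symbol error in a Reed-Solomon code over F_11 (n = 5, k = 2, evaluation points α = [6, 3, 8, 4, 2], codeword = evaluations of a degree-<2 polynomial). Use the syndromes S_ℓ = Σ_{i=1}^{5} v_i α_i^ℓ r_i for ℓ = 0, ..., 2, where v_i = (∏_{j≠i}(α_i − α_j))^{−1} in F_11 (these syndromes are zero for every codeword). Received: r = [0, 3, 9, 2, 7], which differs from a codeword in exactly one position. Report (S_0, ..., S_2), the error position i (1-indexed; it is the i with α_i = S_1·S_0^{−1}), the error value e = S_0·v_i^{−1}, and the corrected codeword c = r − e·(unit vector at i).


S = (9, 7, 3), error at position 5, error magnitude e = 3, c = [0, 3, 9, 2, 4].

Step 1: column multipliers v_i = (∏_{j≠i}(α_i − α_j))^{−1} mod 11.
  i = 1 (α = 6): (6−3)(6−8)(6−4)(6−2) = 3·(−2)·2·4 = −48 ≡ 7, so v_1 = 7^{−1} = 8 (mod 11).
  i = 2 (α = 3): (3−6)(3−8)(3−4)(3−2) = (−3)·(−5)·(−1)·1 = −15 ≡ 7, so v_2 = 7^{−1} = 8 (mod 11).
  i = 3 (α = 8): (8−6)(8−3)(8−4)(8−2) = 2·5·4·6 = 240 ≡ 9, so v_3 = 9^{−1} = 5 (mod 11).
  i = 4 (α = 4): (4−6)(4−3)(4−8)(4−2) = (−2)·1·(−4)·2 = 16 ≡ 5, so v_4 = 5^{−1} = 9 (mod 11).
  i = 5 (α = 2): (2−6)(2−3)(2−8)(2−4) = (−4)·(−1)·(−6)·(−2) = 48 ≡ 4, so v_5 = 4^{−1} = 3 (mod 11).
  v = [8, 8, 5, 9, 3].
Step 2: syndromes of r = [0, 3, 9, 2, 7] (all sums mod 11).
  S_0 = Σ v_i r_i = 8·0 + 8·3 + 5·9 + 9·2 + 3·7 = 108 ≡ 9.
  S_1 = Σ v_i α_i r_i = 8·6·0 + 8·3·3 + 5·8·9 + 9·4·2 + 3·2·7 = 546 ≡ 7.
  α_i^2 mod 11 = [3, 9, 9, 5, 4].
  S_2 = Σ v_i α_i^2 r_i = 8·3·0 + 8·9·3 + 5·9·9 + 9·5·2 + 3·4·7 = 795 ≡ 3.
  S = (9, 7, 3) ≠ 0, so r is not a codeword (an error is present).
Step 3: locate the error. For a single error e at position i, S_ℓ = v_i·e·α_i^ℓ, so α_err = S_1/S_0.
  S_0^{−1} = 9^{−1} = 5 (mod 11), so α_err = 7·5 = 35 ≡ 2 = α_5. Error position i = 5.
  Consistency check: S_2/S_1 = 3·8 = 24 ≡ 2 = α_err ✓ (single-error assumption holds).
Step 4: error magnitude e = S_0/v_5 = S_0·∏_{j≠5}(α_5 − α_j) = 9·4 = 36 ≡ 3 (mod 11).
Step 5: correct position 5: c_5 = r_5 − e = 7 − 3 ≡ 4 (mod 11). Hence c = [0, 3, 9, 2, 4].
  Check: interpolating c through the α_i gives m(x) = 6 + 10·x (degree < 2) with m(α_i) = c_i for every i, so c is indeed a codeword.


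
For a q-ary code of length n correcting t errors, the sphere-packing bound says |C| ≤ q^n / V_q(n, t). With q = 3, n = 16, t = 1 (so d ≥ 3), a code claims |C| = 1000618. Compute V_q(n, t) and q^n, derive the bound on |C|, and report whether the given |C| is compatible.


V_q(n, t) = 33, q^n = 43046721, Hamming bound = 1304446, |C| = 1000618 ≤ bound (satisfied).

Step 1: Compute V_q(n, t) = Σ_{j=0}^1 C(n, j) (q−1)^j.
  j = 0: C(16,0)·(2)^0 = 1·1 = 1.
  j = 1: C(16,1)·(2)^1 = 16·2 = 32.
  V_q(n, t) = 1 + 32 = 33.
Step 2: q^n = 3^16 = 43046721.
Step 3: Hamming bound ⌊q^n / V_q(n,t)⌋ = ⌊43046721/33⌋ = 1304446.
Step 4: Compare |C| = 1000618 to 1304446: satisfied.
The claimed |C| lies below the Hamming bound.


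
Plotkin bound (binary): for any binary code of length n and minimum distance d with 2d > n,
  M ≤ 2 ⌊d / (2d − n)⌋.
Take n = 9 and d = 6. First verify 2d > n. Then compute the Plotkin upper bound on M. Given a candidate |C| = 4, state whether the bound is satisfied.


Plotkin bound M ≤ 4; given |C| = 4 ≤ bound (satisfied).

Check applicability: 2d = 12, n = 9.
2d − n = 3 > 0, so Plotkin applies.
Compute d/(2d−n) = 6/3 ≈ 2.0000.
⌊d/(2d−n)⌋ = 2.
Plotkin bound: M ≤ 2·2 = 4.
Given |C| = 4, check: satisfied.
This |C| is at the Plotkin bound.


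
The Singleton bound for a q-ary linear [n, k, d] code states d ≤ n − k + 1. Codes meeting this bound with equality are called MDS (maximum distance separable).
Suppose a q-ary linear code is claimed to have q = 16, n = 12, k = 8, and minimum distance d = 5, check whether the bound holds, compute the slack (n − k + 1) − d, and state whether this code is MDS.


Singleton RHS = n − k + 1 = 5, slack = 0, bound satisfied, MDS.

Singleton bound: d ≤ n − k + 1.
Here n = 12, k = 8, so n − k + 1 = 5.
Given d = 5, check d ≤ 5: YES.
Slack = (n − k + 1) − d = 0.
The code is MDS (slack = 0).
Description: the claimed parameters are [12, 8, 5]_16; such a code would be MDS (meets Singleton bound).


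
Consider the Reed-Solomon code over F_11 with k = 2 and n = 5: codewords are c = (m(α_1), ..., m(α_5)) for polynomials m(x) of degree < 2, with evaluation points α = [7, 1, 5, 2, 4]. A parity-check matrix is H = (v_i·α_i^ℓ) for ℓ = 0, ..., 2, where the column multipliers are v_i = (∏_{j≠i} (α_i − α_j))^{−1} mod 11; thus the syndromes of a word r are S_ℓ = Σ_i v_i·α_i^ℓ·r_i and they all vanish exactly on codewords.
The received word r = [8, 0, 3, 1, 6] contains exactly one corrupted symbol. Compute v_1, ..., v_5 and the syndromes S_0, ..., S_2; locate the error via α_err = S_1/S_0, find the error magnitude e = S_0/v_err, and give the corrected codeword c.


S = (3, 3, 3), error at position 2, error magnitude e = 7, c = [8, 4, 3, 1, 6].

Step 1: column multipliers v_i = (∏_{j≠i}(α_i − α_j))^{−1} mod 11.
  i = 1 (α = 7): (7−1)(7−5)(7−2)(7−4) = 6·2·5·3 = 180 ≡ 4, so v_1 = 4^{−1} = 3 (mod 11).
  i = 2 (α = 1): (1−7)(1−5)(1−2)(1−4) = (−6)·(−4)·(−1)·(−3) = 72 ≡ 6, so v_2 = 6^{−1} = 2 (mod 11).
  i = 3 (α = 5): (5−7)(5−1)(5−2)(5−4) = (−2)·4·3·1 = −24 ≡ 9, so v_3 = 9^{−1} = 5 (mod 11).
  i = 4 (α = 2): (2−7)(2−1)(2−5)(2−4) = (−5)·1·(−3)·(−2) = −30 ≡ 3, so v_4 = 3^{−1} = 4 (mod 11).
  i = 5 (α = 4): (4−7)(4−1)(4−5)(4−2) = (−3)·3·(−1)·2 = 18 ≡ 7, so v_5 = 7^{−1} = 8 (mod 11).
  v = [3, 2, 5, 4, 8].
Step 2: syndromes of r = [8, 0, 3, 1, 6] (all sums mod 11).
  S_0 = Σ v_i r_i = 3·8 + 2·0 + 5·3 + 4·1 + 8·6 = 91 ≡ 3.
  S_1 = Σ v_i α_i r_i = 3·7·8 + 2·1·0 + 5·5·3 + 4·2·1 + 8·4·6 = 443 ≡ 3.
  α_i^2 mod 11 = [5, 1, 3, 4, 5].
  S_2 = Σ v_i α_i^2 r_i = 3·5·8 + 2·1·0 + 5·3·3 + 4·4·1 + 8·5·6 = 421 ≡ 3.
  S = (3, 3, 3) ≠ 0, so r is not a codeword (an error is present).
Step 3: locate the error. For a single error e at position i, S_ℓ = v_i·e·α_i^ℓ, so α_err = S_1/S_0.
  S_0^{−1} = 3^{−1} = 4 (mod 11), so α_err = 3·4 = 12 ≡ 1 = α_2. Error position i = 2.
  Consistency check: S_2/S_1 = 3·4 = 12 ≡ 1 = α_err ✓ (single-error assumption holds).
Step 4: error magnitude e = S_0/v_2 = S_0·∏_{j≠2}(α_2 − α_j) = 3·6 = 18 ≡ 7 (mod 11).
Step 5: correct position 2: c_2 = r_2 − e = 0 − 7 ≡ 4 (mod 11). Hence c = [8, 4, 3, 1, 6].
  Check: interpolating c through the α_i gives m(x) = 7 + 8·x (degree < 2) with m(α_i) = c_i for every i, so c is indeed a codeword.


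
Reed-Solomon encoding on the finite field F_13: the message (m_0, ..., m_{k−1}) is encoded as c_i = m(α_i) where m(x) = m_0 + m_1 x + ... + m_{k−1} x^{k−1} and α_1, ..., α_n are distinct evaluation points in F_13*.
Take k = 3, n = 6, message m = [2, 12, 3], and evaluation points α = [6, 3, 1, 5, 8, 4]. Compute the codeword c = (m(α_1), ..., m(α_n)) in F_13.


c = [0, 0, 4, 7, 4, 7]

Message polynomial: m(x) = 2 + 12·x + 3·x^2 (mod 13).
For each evaluation point α_i, compute m(α_i) mod 13:
  α_1 = 6: Horner steps 3 → 4 → 0, so m(6) = 0.
  α_2 = 3: Horner steps 3 → 8 → 0, so m(3) = 0.
  α_3 = 1: Horner steps 3 → 2 → 4, so m(1) = 4.
  α_4 = 5: Horner steps 3 → 1 → 7, so m(5) = 7.
  α_5 = 8: Horner steps 3 → 10 → 4, so m(8) = 4.
  α_6 = 4: Horner steps 3 → 11 → 7, so m(4) = 7.
Codeword c = [0, 0, 4, 7, 4, 7] ∈ F_13^6.


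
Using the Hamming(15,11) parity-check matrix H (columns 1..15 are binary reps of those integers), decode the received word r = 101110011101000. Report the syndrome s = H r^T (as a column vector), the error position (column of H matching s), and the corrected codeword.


s = (0, 1, 0, 0)^T, error position = 4, corrected codeword c = 101010011101000

Compute s = H r^T mod 2 one row at a time:
  s_1 = 1 + 1 + 1 + 0 + 1 + 0 + 0 + 0 = 4 ≡ 0 (mod 2).
  s_2 = 1 + 1 + 0 + 0 + 1 + 0 + 0 + 0 = 3 ≡ 1 (mod 2).
  s_3 = 0 + 1 + 0 + 0 + 1 + 0 + 0 + 0 = 2 ≡ 0 (mod 2).
  s_4 = 1 + 1 + 1 + 0 + 1 + 0 + 0 + 0 = 4 ≡ 0 (mod 2).
s = (0, 1, 0, 0)^T — this equals column 4 of H (binary 0100), so error is at position 4.
Correct: flip bit 4 of r = 101110011101000 to get c = 101010011101000.


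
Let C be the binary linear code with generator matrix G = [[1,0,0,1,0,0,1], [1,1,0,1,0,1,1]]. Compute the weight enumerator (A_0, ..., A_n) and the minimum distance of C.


Weight distribution: A_0 = 1, A_2 = 1, A_3 = 1, A_5 = 1. Minimum distance d = 2.

Enumerate all 2^2 = 4 messages m ∈ F_2^2.
For each, compute codeword c = mG in F_2^7, then tally its weight.
  m = 00 → c = 0000000, weight = 0.
  m = 10 → c = 1001001, weight = 3.
  m = 01 → c = 1101011, weight = 5.
  m = 11 → c = 0100010, weight = 2.
Tally weights:
  weight 0: 1 codewords.
  weight 2: 1 codewords.
  weight 3: 1 codewords.
  weight 5: 1 codewords.
Minimum distance d = smallest w > 0 with A_w > 0 = 2.
Sanity: Σ A_w = 4 = 2^2 = 4 ✓.


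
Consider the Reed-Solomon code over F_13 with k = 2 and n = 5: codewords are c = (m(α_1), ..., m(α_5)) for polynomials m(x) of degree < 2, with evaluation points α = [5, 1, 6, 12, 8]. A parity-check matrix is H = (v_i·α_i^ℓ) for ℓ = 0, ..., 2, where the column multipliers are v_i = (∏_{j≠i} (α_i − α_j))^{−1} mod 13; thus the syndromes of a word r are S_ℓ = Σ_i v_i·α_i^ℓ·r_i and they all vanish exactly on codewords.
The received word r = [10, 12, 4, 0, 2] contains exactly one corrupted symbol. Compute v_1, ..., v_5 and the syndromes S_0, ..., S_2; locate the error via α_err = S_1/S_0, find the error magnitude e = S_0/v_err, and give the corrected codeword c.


S = (5, 4, 11), error at position 3, error magnitude e = 1, c = [10, 12, 3, 0, 2].

Step 1: column multipliers v_i = (∏_{j≠i}(α_i − α_j))^{−1} mod 13.
  i = 1 (α = 5): (5−1)(5−6)(5−12)(5−8) = 4·(−1)·(−7)·(−3) = −84 ≡ 7, so v_1 = 7^{−1} = 2 (mod 13).
  i = 2 (α = 1): (1−5)(1−6)(1−12)(1−8) = (−4)·(−5)·(−11)·(−7) = 1540 ≡ 6, so v_2 = 6^{−1} = 11 (mod 13).
  i = 3 (α = 6): (6−5)(6−1)(6−12)(6−8) = 1·5·(−6)·(−2) = 60 ≡ 8, so v_3 = 8^{−1} = 5 (mod 13).
  i = 4 (α = 12): (12−5)(12−1)(12−6)(12−8) = 7·11·6·4 = 1848 ≡ 2, so v_4 = 2^{−1} = 7 (mod 13).
  i = 5 (α = 8): (8−5)(8−1)(8−6)(8−12) = 3·7·2·(−4) = −168 ≡ 1, so v_5 = 1^{−1} = 1 (mod 13).
  v = [2, 11, 5, 7, 1].
Step 2: syndromes of r = [10, 12, 4, 0, 2] (all sums mod 13).
  S_0 = Σ v_i r_i = 2·10 + 11·12 + 5·4 + 7·0 + 1·2 = 174 ≡ 5.
  S_1 = Σ v_i α_i r_i = 2·5·10 + 11·1·12 + 5·6·4 + 7·12·0 + 1·8·2 = 368 ≡ 4.
  α_i^2 mod 13 = [12, 1, 10, 1, 12].
  S_2 = Σ v_i α_i^2 r_i = 2·12·10 + 11·1·12 + 5·10·4 + 7·1·0 + 1·12·2 = 596 ≡ 11.
  S = (5, 4, 11) ≠ 0, so r is not a codeword (an error is present).
Step 3: locate the error. For a single error e at position i, S_ℓ = v_i·e·α_i^ℓ, so α_err = S_1/S_0.
  S_0^{−1} = 5^{−1} = 8 (mod 13), so α_err = 4·8 = 32 ≡ 6 = α_3. Error position i = 3.
  Consistency check: S_2/S_1 = 11·10 = 110 ≡ 6 = α_err ✓ (single-error assumption holds).
Step 4: error magnitude e = S_0/v_3 = S_0·∏_{j≠3}(α_3 − α_j) = 5·8 = 40 ≡ 1 (mod 13).
Step 5: correct position 3: c_3 = r_3 − e = 4 − 1 ≡ 3 (mod 13). Hence c = [10, 12, 3, 0, 2].
  Check: interpolating c through the α_i gives m(x) = 6 + 6·x (degree < 2) with m(α_i) = c_i for every i, so c is indeed a codeword.


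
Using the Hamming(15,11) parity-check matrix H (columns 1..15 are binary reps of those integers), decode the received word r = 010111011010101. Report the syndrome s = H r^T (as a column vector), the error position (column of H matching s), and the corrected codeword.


s = (1, 1, 0, 1)^T, error position = 13, corrected codeword c = 010111011010001

Compute s = H r^T mod 2 one row at a time:
  s_1 = 1 + 1 + 0 + 1 + 0 + 1 + 0 + 1 = 5 ≡ 1 (mod 2).
  s_2 = 1 + 1 + 1 + 0 + 0 + 1 + 0 + 1 = 5 ≡ 1 (mod 2).
  s_3 = 1 + 0 + 1 + 0 + 0 + 1 + 0 + 1 = 4 ≡ 0 (mod 2).
  s_4 = 0 + 0 + 1 + 0 + 1 + 1 + 1 + 1 = 5 ≡ 1 (mod 2).
s = (1, 1, 0, 1)^T — this equals column 13 of H (binary 1101), so error is at position 13.
Correct: flip bit 13 of r = 010111011010101 to get c = 010111011010001.


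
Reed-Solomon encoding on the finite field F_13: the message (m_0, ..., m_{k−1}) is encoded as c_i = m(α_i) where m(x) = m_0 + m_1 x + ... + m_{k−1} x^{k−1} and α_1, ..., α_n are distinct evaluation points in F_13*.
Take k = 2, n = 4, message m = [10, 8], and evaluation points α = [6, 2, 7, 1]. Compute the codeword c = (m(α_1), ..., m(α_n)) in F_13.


c = [6, 0, 1, 5]

Message polynomial: m(x) = 10 + 8·x (mod 13).
For each evaluation point α_i, compute m(α_i) mod 13:
  α_1 = 6: Horner steps 8 → 6, so m(6) = 6.
  α_2 = 2: Horner steps 8 → 0, so m(2) = 0.
  α_3 = 7: Horner steps 8 → 1, so m(7) = 1.
  α_4 = 1: Horner steps 8 → 5, so m(1) = 5.
Codeword c = [6, 0, 1, 5] ∈ F_13^4.


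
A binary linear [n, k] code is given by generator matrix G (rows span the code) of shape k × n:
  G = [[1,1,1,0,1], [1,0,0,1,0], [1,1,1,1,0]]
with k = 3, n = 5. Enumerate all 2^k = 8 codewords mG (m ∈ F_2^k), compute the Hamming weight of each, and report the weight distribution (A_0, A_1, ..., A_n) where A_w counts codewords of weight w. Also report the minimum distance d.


Weight distribution: A_0 = 1, A_2 = 4, A_4 = 3. Minimum distance d = 2.

Enumerate all 2^3 = 8 messages m ∈ F_2^3.
For each, compute codeword c = mG in F_2^5, then tally its weight.
  m = 000 → c = 00000, weight = 0.
  m = 100 → c = 11101, weight = 4.
  m = 010 → c = 10010, weight = 2.
  m = 110 → c = 01111, weight = 4.
  m = 001 → c = 11110, weight = 4.
  m = 101 → c = 00011, weight = 2.
  m = 011 → c = 01100, weight = 2.
  m = 111 → c = 10001, weight = 2.
Tally weights:
  weight 0: 1 codewords.
  weight 2: 4 codewords.
  weight 4: 3 codewords.
Minimum distance d = smallest w > 0 with A_w > 0 = 2.
Sanity: Σ A_w = 8 = 2^3 = 8 ✓.


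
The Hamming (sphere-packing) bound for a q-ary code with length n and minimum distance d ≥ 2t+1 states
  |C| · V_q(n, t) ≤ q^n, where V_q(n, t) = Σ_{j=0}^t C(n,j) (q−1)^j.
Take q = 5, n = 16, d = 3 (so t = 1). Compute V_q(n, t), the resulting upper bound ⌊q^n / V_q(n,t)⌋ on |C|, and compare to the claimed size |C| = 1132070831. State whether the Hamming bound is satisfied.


V_q(n, t) = 65, q^n = 152587890625, Hamming bound = 2347506009, |C| = 1132070831 ≤ bound (satisfied).

Step 1: Compute V_q(n, t) = Σ_{j=0}^1 C(n, j) (q−1)^j.
  j = 0: C(16,0)·(4)^0 = 1·1 = 1.
  j = 1: C(16,1)·(4)^1 = 16·4 = 64.
  V_q(n, t) = 1 + 64 = 65.
Step 2: q^n = 5^16 = 152587890625.
Step 3: Hamming bound ⌊q^n / V_q(n,t)⌋ = ⌊152587890625/65⌋ = 2347506009.
Step 4: Compare |C| = 1132070831 to 2347506009: satisfied.
The claimed |C| lies below the Hamming bound.


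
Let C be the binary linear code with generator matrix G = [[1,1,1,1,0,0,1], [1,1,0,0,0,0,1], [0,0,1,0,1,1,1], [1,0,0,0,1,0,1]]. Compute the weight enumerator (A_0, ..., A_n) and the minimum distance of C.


Weight distribution: A_0 = 1, A_2 = 2, A_3 = 4, A_4 = 5, A_5 = 4. Minimum distance d = 2.

Enumerate all 2^4 = 16 messages m ∈ F_2^4.
For each, compute codeword c = mG in F_2^7, then tally its weight.
  m = 0000 → c = 0000000, weight = 0.
  m = 1000 → c = 1111001, weight = 5.
  m = 0100 → c = 1100001, weight = 3.
  m = 1100 → c = 0011000, weight = 2.
  m = 0010 → c = 0010111, weight = 4.
  m = 1010 → c = 1101110, weight = 5.
  m = 0110 → c = 1110110, weight = 5.
  m = 1110 → c = 0001111, weight = 4.
  m = 0001 → c = 1000101, weight = 3.
  m = 1001 → c = 0111100, weight = 4.
  m = 0101 → c = 0100100, weight = 2.
  m = 1101 → c = 1011101, weight = 5.
  m = 0011 → c = 1010010, weight = 3.
  m = 1011 → c = 0101011, weight = 4.
  m = 0111 → c = 0110011, weight = 4.
  m = 1111 → c = 1001010, weight = 3.
Tally weights:
  weight 0: 1 codewords.
  weight 2: 2 codewords.
  weight 3: 4 codewords.
  weight 4: 5 codewords.
  weight 5: 4 codewords.
Minimum distance d = smallest w > 0 with A_w > 0 = 2.
Sanity: Σ A_w = 16 = 2^4 = 16 ✓.
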